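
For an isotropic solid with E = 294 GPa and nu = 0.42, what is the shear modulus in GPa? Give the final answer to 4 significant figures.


G = E / (2*(1+nu))
G = 294 / (2*(1+0.42))
G = 103.5 GPa


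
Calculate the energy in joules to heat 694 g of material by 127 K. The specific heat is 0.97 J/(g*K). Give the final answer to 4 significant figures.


Q = m * cp * dT
Q = 694 * 0.97 * 127
Q = 85490 J


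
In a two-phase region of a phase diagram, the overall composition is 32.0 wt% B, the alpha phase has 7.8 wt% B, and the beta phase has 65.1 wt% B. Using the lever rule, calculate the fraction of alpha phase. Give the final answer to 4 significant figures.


f_alpha = (C_beta - C0) / (C_beta - C_alpha)
f_alpha = (65.1 - 32.0) / (65.1 - 7.8)
f_alpha = 0.5777


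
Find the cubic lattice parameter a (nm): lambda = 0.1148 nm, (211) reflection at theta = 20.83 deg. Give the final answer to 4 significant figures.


d = lambda / (2*sin(theta))
d = 0.1148 / (2*sin(20.83 deg))
d = 0.161419 nm
a = d * sqrt(h^2+k^2+l^2) = 0.161419 * sqrt(6)
a = 0.3954 nm


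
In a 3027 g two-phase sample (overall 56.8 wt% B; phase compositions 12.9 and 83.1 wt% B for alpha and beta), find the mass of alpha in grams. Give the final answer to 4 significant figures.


f_alpha = (C_beta - C0) / (C_beta - C_alpha)
f_alpha = (83.1 - 56.8) / (83.1 - 12.9) = 0.374644
m_alpha = f_alpha * m_total = 0.374644 * 3027 = 1134 g


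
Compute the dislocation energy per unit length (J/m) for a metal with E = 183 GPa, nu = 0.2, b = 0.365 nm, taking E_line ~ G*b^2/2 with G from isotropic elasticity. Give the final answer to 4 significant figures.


Step 1: G = E / (2*(1+nu))
G = 183 / (2*(1+0.2)) = 76.25 GPa = 7.625e+10 Pa
Step 2: E_line = G*b^2/2
b = 0.365 nm = 3.65e-10 m
E_line = 0.5 * 7.625e+10 * (3.65e-10)^2 = 5.079e-09 J/m


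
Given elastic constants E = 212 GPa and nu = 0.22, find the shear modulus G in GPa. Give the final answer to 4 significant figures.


G = E / (2*(1+nu))
G = 212 / (2*(1+0.22))
G = 86.89 GPa


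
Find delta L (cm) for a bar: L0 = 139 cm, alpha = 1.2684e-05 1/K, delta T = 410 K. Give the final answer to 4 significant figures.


dL = L0 * alpha * dT
dL = 139 * 1.2684e-05 * 410
dL = 0.7229 cm


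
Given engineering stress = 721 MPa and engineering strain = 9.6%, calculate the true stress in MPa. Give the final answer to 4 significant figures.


sigma_true = sigma_eng * (1 + epsilon_eng)
sigma_true = 721 * (1 + 0.096)
sigma_true = 790.2 MPa


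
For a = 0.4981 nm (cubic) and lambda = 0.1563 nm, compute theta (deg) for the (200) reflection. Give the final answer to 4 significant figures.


d = a / sqrt(h^2+k^2+l^2)
d = 0.4981 / sqrt(4) = 0.24905 nm
lambda = 2*d*sin(theta)  =>  sin(theta) = lambda / (2*d)
sin(theta) = 0.1563 / (2 * 0.24905) = 0.313792
theta = 18.29 deg


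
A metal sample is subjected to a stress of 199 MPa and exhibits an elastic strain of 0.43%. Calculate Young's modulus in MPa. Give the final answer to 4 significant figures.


E = sigma / epsilon
epsilon = 0.43% = 4.3e-03
E = 199 / 4.3e-03
E = 46280 MPa


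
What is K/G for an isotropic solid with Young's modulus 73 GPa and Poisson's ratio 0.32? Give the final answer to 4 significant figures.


G = E / (2*(1+nu))
G = 73 / (2*(1+0.32)) = 27.6515 GPa
K = E / (3*(1-2*nu))
K = 73 / (3*(1-2*0.32)) = 67.5926 GPa
K/G = 67.5926 / 27.6515 = 2.444


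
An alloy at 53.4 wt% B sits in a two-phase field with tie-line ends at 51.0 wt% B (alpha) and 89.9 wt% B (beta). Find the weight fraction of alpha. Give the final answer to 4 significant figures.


f_alpha = (C_beta - C0) / (C_beta - C_alpha)
f_alpha = (89.9 - 53.4) / (89.9 - 51.0)
f_alpha = 0.9383


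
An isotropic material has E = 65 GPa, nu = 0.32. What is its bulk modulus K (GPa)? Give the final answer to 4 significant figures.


K = E / (3*(1-2*nu))
K = 65 / (3*(1-2*0.32))
K = 60.19 GPa


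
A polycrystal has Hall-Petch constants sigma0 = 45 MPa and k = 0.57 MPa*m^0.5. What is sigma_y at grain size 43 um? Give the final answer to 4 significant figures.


sigma_y = sigma0 + k / sqrt(d)
d = 43 um = 4.3e-05 m
sigma_y = 45 + 0.57 / sqrt(4.3e-05)
sigma_y = 131.9 MPa


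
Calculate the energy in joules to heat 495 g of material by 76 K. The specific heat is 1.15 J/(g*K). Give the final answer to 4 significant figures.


Q = m * cp * dT
Q = 495 * 1.15 * 76
Q = 43260 J


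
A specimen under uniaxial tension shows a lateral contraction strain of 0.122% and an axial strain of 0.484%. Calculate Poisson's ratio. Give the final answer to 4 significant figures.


nu = -epsilon_lat / epsilon_axial
Lateral strain is contraction (negative), so using magnitudes:
nu = 0.122 / 0.484
nu = 0.2521


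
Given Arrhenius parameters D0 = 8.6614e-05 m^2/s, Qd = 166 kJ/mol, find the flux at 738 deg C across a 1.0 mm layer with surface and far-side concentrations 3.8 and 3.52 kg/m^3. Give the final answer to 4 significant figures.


Step 1: D = D0 * exp(-Qd/(R*T))
T = 738 + 273.15 = 1011.15 K
D = 8.6614e-05 * exp(-166e3 / (8.314 * 1011.15)) = 2.30114e-13 m^2/s
Step 2: J = D * (C1 - C2) / dx
J = 2.30114e-13 * (3.8 - 3.52) / 1e-03
J = 6.443e-11 kg/(m^2*s)


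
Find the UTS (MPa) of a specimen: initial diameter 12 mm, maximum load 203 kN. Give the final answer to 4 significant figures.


A0 = pi*(d/2)^2 = pi*(12/2)^2 = 113.097 mm^2
UTS = F_max / A0 = 203*1000 / 113.097
UTS = 1795 MPa


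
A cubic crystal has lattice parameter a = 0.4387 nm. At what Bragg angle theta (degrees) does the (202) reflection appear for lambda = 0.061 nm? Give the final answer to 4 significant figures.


d = a / sqrt(h^2+k^2+l^2)
d = 0.4387 / sqrt(8) = 0.155104 nm
lambda = 2*d*sin(theta)  =>  sin(theta) = lambda / (2*d)
sin(theta) = 0.061 / (2 * 0.155104) = 0.196642
theta = 11.34 deg


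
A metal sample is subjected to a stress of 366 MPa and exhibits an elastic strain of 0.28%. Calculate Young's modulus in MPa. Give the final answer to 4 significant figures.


E = sigma / epsilon
epsilon = 0.28% = 2.8e-03
E = 366 / 2.8e-03
E = 130700 MPa


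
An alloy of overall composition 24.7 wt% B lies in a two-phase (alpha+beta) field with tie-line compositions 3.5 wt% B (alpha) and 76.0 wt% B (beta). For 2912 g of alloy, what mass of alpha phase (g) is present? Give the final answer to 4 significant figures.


f_alpha = (C_beta - C0) / (C_beta - C_alpha)
f_alpha = (76.0 - 24.7) / (76.0 - 3.5) = 0.707586
m_alpha = f_alpha * m_total = 0.707586 * 2912 = 2060 g


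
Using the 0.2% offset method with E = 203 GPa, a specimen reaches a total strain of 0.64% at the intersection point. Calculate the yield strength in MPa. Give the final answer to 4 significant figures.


Offset strain = 0.002
Elastic strain at yield = total_strain - offset = 6.4e-03 - 0.002 = 4.4e-03
sigma_y = E * elastic_strain = 203000 * 4.4e-03
sigma_y = 893.2 MPa


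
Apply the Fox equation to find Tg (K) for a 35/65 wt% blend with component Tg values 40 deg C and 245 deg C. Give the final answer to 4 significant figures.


1/Tg = w1/Tg1 + w2/Tg2 (in Kelvin)
Tg1 = 313.15 K, Tg2 = 518.15 K
1/Tg = 0.35/313.15 + 0.65/518.15
Tg = 421.6 K


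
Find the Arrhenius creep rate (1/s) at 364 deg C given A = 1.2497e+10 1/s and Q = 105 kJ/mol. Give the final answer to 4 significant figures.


rate = A * exp(-Q / (R*T))
T = 364 + 273.15 = 637.15 K
rate = 1.2497e+10 * exp(-105e3 / (8.314 * 637.15))
rate = 30.79 1/s


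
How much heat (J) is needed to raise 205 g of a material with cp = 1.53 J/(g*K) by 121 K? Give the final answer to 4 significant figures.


Q = m * cp * dT
Q = 205 * 1.53 * 121
Q = 37950 J


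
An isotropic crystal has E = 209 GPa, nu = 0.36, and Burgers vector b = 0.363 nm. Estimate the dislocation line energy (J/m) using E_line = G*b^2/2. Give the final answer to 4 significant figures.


Step 1: G = E / (2*(1+nu))
G = 209 / (2*(1+0.36)) = 76.8382 GPa = 7.68382e+10 Pa
Step 2: E_line = G*b^2/2
b = 0.363 nm = 3.63e-10 m
E_line = 0.5 * 7.68382e+10 * (3.63e-10)^2 = 5.062e-09 J/m


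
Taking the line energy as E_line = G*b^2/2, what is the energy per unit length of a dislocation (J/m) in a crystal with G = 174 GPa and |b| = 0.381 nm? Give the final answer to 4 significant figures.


E = G*b^2/2
b = 0.381 nm = 3.81e-10 m
G = 174 GPa = 1.74e+11 Pa
E = 0.5 * 1.74e+11 * (3.81e-10)^2
E = 1.263e-08 J/m


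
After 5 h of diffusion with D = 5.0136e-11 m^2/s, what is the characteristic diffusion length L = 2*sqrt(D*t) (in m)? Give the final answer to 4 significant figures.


t = 5 hr = 18000 s
Diffusion length = 2*sqrt(D*t)
= 2*sqrt(5.0136e-11 * 18000)
= 1.9e-03 m


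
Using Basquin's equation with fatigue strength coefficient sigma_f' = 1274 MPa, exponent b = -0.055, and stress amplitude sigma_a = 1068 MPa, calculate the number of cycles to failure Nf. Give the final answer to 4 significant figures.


sigma_a = sigma_f' * (2*Nf)^b
2*Nf = (sigma_a / sigma_f')^(1/b)
2*Nf = (1068 / 1274)^(1/-0.055)
2*Nf = 24.6998
Nf = 12.35 cycles


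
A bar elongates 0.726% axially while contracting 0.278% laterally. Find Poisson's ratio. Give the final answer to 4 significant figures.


nu = -epsilon_lat / epsilon_axial
Lateral strain is contraction (negative), so using magnitudes:
nu = 0.278 / 0.726
nu = 0.3829


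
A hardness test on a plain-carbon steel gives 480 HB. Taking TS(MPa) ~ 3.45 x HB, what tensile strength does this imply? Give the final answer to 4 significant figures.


TS (MPa) = 3.45 * HB
TS = 3.45 * 480
TS = 1656 MPa


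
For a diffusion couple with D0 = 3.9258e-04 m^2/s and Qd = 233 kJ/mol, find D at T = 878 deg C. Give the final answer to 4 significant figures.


D = D0 * exp(-Qd / (R*T))
T = 1151.15 K
D = 3.9258e-04 * exp(-233e3 / (8.314 * 1151.15))
D = 1.049e-14 m^2/s


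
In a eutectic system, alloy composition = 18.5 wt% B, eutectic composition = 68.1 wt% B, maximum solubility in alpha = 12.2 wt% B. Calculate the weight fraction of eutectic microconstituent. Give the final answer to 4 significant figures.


f_primary = (C_e - C0) / (C_e - C_alpha_max)
f_primary = (68.1 - 18.5) / (68.1 - 12.2)
f_primary = 0.887299
f_eutectic = 1 - 0.887299 = 0.1127


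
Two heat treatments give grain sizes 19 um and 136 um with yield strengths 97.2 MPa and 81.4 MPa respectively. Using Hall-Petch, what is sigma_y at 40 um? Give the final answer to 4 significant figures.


sigma_y = sigma0 + k / sqrt(d)
1/sqrt(d1) = 1/sqrt(1.9e-05) = 229.416;  1/sqrt(d2) = 85.7493
k = (sigma1 - sigma2) / (1/sqrt(d1) - 1/sqrt(d2)) = (97.2 - 81.4) / (229.416 - 85.7493) = 0.109977 MPa*m^0.5
sigma0 = sigma1 - k/sqrt(d1) = 97.2 - 0.109977*229.416 = 71.9696 MPa
sigma_y(d3) = 71.9696 + 0.109977 / sqrt(4e-05) = 89.36 MPa


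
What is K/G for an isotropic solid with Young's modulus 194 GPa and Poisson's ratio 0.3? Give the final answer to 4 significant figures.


G = E / (2*(1+nu))
G = 194 / (2*(1+0.3)) = 74.6154 GPa
K = E / (3*(1-2*nu))
K = 194 / (3*(1-2*0.3)) = 161.667 GPa
K/G = 161.667 / 74.6154 = 2.167


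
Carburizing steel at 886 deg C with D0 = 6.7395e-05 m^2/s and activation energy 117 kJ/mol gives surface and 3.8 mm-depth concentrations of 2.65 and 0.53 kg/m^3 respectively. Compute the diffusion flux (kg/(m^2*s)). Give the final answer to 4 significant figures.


Step 1: D = D0 * exp(-Qd/(R*T))
T = 886 + 273.15 = 1159.15 K
D = 6.7395e-05 * exp(-117e3 / (8.314 * 1159.15)) = 3.59816e-10 m^2/s
Step 2: J = D * (C1 - C2) / dx
J = 3.59816e-10 * (2.65 - 0.53) / 3.8e-03
J = 2.007e-07 kg/(m^2*s)


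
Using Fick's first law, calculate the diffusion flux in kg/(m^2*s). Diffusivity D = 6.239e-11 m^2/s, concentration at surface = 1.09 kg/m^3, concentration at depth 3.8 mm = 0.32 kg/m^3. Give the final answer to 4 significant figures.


J = -D * (dC/dx) = D * (C1 - C2) / dx
J = 6.239e-11 * (1.09 - 0.32) / 3.8e-03
J = 1.264e-08 kg/(m^2*s)


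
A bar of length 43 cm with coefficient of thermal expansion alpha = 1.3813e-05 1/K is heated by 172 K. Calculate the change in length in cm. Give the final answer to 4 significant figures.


dL = L0 * alpha * dT
dL = 43 * 1.3813e-05 * 172
dL = 0.1022 cm


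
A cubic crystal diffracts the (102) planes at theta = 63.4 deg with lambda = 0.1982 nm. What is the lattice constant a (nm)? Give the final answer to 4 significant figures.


d = lambda / (2*sin(theta))
d = 0.1982 / (2*sin(63.4 deg))
d = 0.110831 nm
a = d * sqrt(h^2+k^2+l^2) = 0.110831 * sqrt(5)
a = 0.2478 nm


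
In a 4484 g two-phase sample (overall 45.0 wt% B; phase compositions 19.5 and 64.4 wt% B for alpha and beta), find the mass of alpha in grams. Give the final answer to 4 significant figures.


f_alpha = (C_beta - C0) / (C_beta - C_alpha)
f_alpha = (64.4 - 45.0) / (64.4 - 19.5) = 0.432071
m_alpha = f_alpha * m_total = 0.432071 * 4484 = 1937 g


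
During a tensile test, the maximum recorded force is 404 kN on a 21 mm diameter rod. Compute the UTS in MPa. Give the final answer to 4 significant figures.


A0 = pi*(d/2)^2 = pi*(21/2)^2 = 346.361 mm^2
UTS = F_max / A0 = 404*1000 / 346.361
UTS = 1166 MPa


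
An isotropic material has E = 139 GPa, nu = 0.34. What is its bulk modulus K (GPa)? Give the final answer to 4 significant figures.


K = E / (3*(1-2*nu))
K = 139 / (3*(1-2*0.34))
K = 144.8 GPa


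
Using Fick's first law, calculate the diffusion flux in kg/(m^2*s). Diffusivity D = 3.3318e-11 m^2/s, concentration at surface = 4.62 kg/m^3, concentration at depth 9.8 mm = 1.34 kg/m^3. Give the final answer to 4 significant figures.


J = -D * (dC/dx) = D * (C1 - C2) / dx
J = 3.3318e-11 * (4.62 - 1.34) / 9.8e-03
J = 1.115e-08 kg/(m^2*s)


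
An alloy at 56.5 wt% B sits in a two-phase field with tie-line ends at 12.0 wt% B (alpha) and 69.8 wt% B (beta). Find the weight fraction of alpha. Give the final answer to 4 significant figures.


f_alpha = (C_beta - C0) / (C_beta - C_alpha)
f_alpha = (69.8 - 56.5) / (69.8 - 12.0)
f_alpha = 0.2301


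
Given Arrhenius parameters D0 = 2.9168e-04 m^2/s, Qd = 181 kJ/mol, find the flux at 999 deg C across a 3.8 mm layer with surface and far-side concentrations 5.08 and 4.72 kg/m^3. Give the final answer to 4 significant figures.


Step 1: D = D0 * exp(-Qd/(R*T))
T = 999 + 273.15 = 1272.15 K
D = 2.9168e-04 * exp(-181e3 / (8.314 * 1272.15)) = 1.07834e-11 m^2/s
Step 2: J = D * (C1 - C2) / dx
J = 1.07834e-11 * (5.08 - 4.72) / 3.8e-03
J = 1.022e-09 kg/(m^2*s)


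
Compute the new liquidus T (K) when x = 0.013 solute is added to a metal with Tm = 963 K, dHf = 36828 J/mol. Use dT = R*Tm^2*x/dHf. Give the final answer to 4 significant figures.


dT = R*Tm^2*x / dHf
dT = 8.314 * 963^2 * 0.013 / 36828
dT = 2.72162 K
T_new = 963 - 2.72162 = 960.3 K


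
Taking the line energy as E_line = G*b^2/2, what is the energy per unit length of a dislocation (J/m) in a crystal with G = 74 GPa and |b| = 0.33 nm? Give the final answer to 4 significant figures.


E = G*b^2/2
b = 0.33 nm = 3.3e-10 m
G = 74 GPa = 7.4e+10 Pa
E = 0.5 * 7.4e+10 * (3.3e-10)^2
E = 4.029e-09 J/m


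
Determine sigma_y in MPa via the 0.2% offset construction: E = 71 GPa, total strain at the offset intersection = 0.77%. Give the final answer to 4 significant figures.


Offset strain = 0.002
Elastic strain at yield = total_strain - offset = 7.7e-03 - 0.002 = 5.7e-03
sigma_y = E * elastic_strain = 71000 * 5.7e-03
sigma_y = 404.7 MPa


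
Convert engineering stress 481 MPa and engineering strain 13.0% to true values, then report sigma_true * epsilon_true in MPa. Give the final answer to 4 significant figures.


sigma_true = sigma_eng * (1 + epsilon_eng)
sigma_true = 481 * (1 + 0.13) = 543.53 MPa
epsilon_true = ln(1 + epsilon_eng)
epsilon_true = ln(1 + 0.13) = 0.122218
sigma_true * epsilon_true = 543.53 * 0.122218 = 66.43 MPa


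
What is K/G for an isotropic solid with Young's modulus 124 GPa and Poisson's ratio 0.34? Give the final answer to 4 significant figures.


G = E / (2*(1+nu))
G = 124 / (2*(1+0.34)) = 46.2687 GPa
K = E / (3*(1-2*nu))
K = 124 / (3*(1-2*0.34)) = 129.167 GPa
K/G = 129.167 / 46.2687 = 2.792


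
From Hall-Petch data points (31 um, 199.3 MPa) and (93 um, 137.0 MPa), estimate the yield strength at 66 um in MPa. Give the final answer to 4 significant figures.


sigma_y = sigma0 + k / sqrt(d)
1/sqrt(d1) = 1/sqrt(3.1e-05) = 179.605;  1/sqrt(d2) = 103.695
k = (sigma1 - sigma2) / (1/sqrt(d1) - 1/sqrt(d2)) = (199.3 - 137.0) / (179.605 - 103.695) = 0.820707 MPa*m^0.5
sigma0 = sigma1 - k/sqrt(d1) = 199.3 - 0.820707*179.605 = 51.8966 MPa
sigma_y(d3) = 51.8966 + 0.820707 / sqrt(6.6e-05) = 152.9 MPa


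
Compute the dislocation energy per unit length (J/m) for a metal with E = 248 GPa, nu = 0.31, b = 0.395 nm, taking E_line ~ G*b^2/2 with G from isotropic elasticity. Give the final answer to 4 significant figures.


Step 1: G = E / (2*(1+nu))
G = 248 / (2*(1+0.31)) = 94.6565 GPa = 9.46565e+10 Pa
Step 2: E_line = G*b^2/2
b = 0.395 nm = 3.95e-10 m
E_line = 0.5 * 9.46565e+10 * (3.95e-10)^2 = 7.384e-09 J/m


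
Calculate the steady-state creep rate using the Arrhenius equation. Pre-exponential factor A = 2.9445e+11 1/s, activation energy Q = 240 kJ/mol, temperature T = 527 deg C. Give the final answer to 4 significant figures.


rate = A * exp(-Q / (R*T))
T = 527 + 273.15 = 800.15 K
rate = 2.9445e+11 * exp(-240e3 / (8.314 * 800.15))
rate = 6.324e-05 1/s


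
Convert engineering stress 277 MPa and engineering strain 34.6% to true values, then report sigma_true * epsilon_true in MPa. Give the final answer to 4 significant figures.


sigma_true = sigma_eng * (1 + epsilon_eng)
sigma_true = 277 * (1 + 0.346) = 372.842 MPa
epsilon_true = ln(1 + epsilon_eng)
epsilon_true = ln(1 + 0.346) = 0.297137
sigma_true * epsilon_true = 372.842 * 0.297137 = 110.8 MPa


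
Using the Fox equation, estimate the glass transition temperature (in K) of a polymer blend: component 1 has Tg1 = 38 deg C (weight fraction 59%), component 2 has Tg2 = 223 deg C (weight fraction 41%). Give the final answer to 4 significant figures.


1/Tg = w1/Tg1 + w2/Tg2 (in Kelvin)
Tg1 = 311.15 K, Tg2 = 496.15 K
1/Tg = 0.59/311.15 + 0.41/496.15
Tg = 367.3 K


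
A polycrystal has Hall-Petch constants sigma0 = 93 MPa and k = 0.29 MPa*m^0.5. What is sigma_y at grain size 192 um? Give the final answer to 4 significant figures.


sigma_y = sigma0 + k / sqrt(d)
d = 192 um = 1.92e-04 m
sigma_y = 93 + 0.29 / sqrt(1.92e-04)
sigma_y = 113.9 MPa


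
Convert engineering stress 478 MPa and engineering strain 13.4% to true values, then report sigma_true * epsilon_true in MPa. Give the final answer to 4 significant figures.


sigma_true = sigma_eng * (1 + epsilon_eng)
sigma_true = 478 * (1 + 0.134) = 542.052 MPa
epsilon_true = ln(1 + epsilon_eng)
epsilon_true = ln(1 + 0.134) = 0.125751
sigma_true * epsilon_true = 542.052 * 0.125751 = 68.16 MPa


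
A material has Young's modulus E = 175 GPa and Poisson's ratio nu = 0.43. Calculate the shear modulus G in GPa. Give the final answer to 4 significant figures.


G = E / (2*(1+nu))
G = 175 / (2*(1+0.43))
G = 61.19 GPa


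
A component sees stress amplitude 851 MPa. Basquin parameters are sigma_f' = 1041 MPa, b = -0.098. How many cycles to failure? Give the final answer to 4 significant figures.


sigma_a = sigma_f' * (2*Nf)^b
2*Nf = (sigma_a / sigma_f')^(1/b)
2*Nf = (851 / 1041)^(1/-0.098)
2*Nf = 7.81759
Nf = 3.909 cycles


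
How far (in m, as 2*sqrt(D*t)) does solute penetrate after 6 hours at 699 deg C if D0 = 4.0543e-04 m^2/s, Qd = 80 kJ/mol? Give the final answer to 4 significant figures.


Step 1: D = D0 * exp(-Qd/(R*T))
T = 972.15 K
D = 4.0543e-04 * exp(-80e3 / (8.314 * 972.15)) = 2.03834e-08 m^2/s
Step 2: L = 2*sqrt(D*t)
t = 6 h = 21600 s
L = 2*sqrt(2.03834e-08 * 21600) = 0.04197 m


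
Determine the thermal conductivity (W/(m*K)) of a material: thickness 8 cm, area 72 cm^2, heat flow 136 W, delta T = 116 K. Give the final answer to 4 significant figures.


k = Q*L / (A*dT)
L = 0.08 m, A = 7.2e-03 m^2
k = 136 * 0.08 / (7.2e-03 * 116)
k = 13.03 W/(m*K)


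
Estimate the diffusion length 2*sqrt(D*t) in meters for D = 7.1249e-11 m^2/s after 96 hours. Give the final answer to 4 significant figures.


t = 96 hr = 345600 s
Diffusion length = 2*sqrt(D*t)
= 2*sqrt(7.1249e-11 * 345600)
= 9.924e-03 m


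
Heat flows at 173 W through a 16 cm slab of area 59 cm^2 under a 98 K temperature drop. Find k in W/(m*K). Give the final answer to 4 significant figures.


k = Q*L / (A*dT)
L = 0.16 m, A = 5.9e-03 m^2
k = 173 * 0.16 / (5.9e-03 * 98)
k = 47.87 W/(m*K)


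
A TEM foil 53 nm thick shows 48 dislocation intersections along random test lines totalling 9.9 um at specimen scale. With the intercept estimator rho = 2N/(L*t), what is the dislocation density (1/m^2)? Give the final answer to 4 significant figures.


rho = 2N / (L * t)
L = 9.9 um = 9.9e-06 m, t = 53 nm = 5.3e-08 m
rho = 2 * 48 / (9.9e-06 * 5.3e-08)
rho = 1.83e+14 1/m^2


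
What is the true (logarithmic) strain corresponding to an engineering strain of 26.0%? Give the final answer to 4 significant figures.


epsilon_true = ln(1 + epsilon_eng)
epsilon_true = ln(1 + 0.26)
epsilon_true = 0.2311


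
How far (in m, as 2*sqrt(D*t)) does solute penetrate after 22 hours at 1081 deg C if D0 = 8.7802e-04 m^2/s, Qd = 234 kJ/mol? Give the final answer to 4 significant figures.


Step 1: D = D0 * exp(-Qd/(R*T))
T = 1354.15 K
D = 8.7802e-04 * exp(-234e3 / (8.314 * 1354.15)) = 8.25889e-13 m^2/s
Step 2: L = 2*sqrt(D*t)
t = 22 h = 79200 s
L = 2*sqrt(8.25889e-13 * 79200) = 5.115e-04 m


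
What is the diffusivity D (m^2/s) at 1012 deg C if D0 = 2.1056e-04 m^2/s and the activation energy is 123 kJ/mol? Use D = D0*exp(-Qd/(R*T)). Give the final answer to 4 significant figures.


D = D0 * exp(-Qd / (R*T))
T = 1285.15 K
D = 2.1056e-04 * exp(-123e3 / (8.314 * 1285.15))
D = 2.108e-09 m^2/s


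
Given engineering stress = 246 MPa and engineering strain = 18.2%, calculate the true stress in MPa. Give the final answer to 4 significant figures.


sigma_true = sigma_eng * (1 + epsilon_eng)
sigma_true = 246 * (1 + 0.182)
sigma_true = 290.8 MPa


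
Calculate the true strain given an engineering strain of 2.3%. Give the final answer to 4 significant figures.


epsilon_true = ln(1 + epsilon_eng)
epsilon_true = ln(1 + 0.023)
epsilon_true = 0.02274


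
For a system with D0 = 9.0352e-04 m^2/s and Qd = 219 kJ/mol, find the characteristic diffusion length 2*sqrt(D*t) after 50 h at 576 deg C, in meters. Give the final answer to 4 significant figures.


Step 1: D = D0 * exp(-Qd/(R*T))
T = 849.15 K
D = 9.0352e-04 * exp(-219e3 / (8.314 * 849.15)) = 3.04704e-17 m^2/s
Step 2: L = 2*sqrt(D*t)
t = 50 h = 180000 s
L = 2*sqrt(3.04704e-17 * 180000) = 4.684e-06 m


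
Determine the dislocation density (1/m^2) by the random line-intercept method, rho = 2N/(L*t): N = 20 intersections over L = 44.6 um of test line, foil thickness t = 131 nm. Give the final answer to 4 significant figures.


rho = 2N / (L * t)
L = 44.6 um = 4.46e-05 m, t = 131 nm = 1.31e-07 m
rho = 2 * 20 / (4.46e-05 * 1.31e-07)
rho = 6.846e+12 1/m^2


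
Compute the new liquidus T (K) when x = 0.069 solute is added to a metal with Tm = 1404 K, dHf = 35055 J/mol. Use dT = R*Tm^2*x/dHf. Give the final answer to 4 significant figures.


dT = R*Tm^2*x / dHf
dT = 8.314 * 1404^2 * 0.069 / 35055
dT = 32.2584 K
T_new = 1404 - 32.2584 = 1372 K


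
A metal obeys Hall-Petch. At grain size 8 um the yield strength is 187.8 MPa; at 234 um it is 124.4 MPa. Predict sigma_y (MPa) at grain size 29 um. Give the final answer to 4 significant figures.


sigma_y = sigma0 + k / sqrt(d)
1/sqrt(d1) = 1/sqrt(8e-06) = 353.553;  1/sqrt(d2) = 65.372
k = (sigma1 - sigma2) / (1/sqrt(d1) - 1/sqrt(d2)) = (187.8 - 124.4) / (353.553 - 65.372) = 0.22 MPa*m^0.5
sigma0 = sigma1 - k/sqrt(d1) = 187.8 - 0.22*353.553 = 110.018 MPa
sigma_y(d3) = 110.018 + 0.22 / sqrt(2.9e-05) = 150.9 MPa


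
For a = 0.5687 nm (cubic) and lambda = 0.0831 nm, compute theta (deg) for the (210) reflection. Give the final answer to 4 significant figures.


d = a / sqrt(h^2+k^2+l^2)
d = 0.5687 / sqrt(5) = 0.25433 nm
lambda = 2*d*sin(theta)  =>  sin(theta) = lambda / (2*d)
sin(theta) = 0.0831 / (2 * 0.25433) = 0.16337
theta = 9.403 deg


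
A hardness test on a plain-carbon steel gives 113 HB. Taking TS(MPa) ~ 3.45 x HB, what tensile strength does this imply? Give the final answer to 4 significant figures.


TS (MPa) = 3.45 * HB
TS = 3.45 * 113
TS = 389.9 MPa


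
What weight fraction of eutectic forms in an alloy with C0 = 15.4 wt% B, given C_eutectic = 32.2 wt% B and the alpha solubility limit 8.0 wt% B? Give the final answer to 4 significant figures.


f_primary = (C_e - C0) / (C_e - C_alpha_max)
f_primary = (32.2 - 15.4) / (32.2 - 8.0)
f_primary = 0.694215
f_eutectic = 1 - 0.694215 = 0.3058


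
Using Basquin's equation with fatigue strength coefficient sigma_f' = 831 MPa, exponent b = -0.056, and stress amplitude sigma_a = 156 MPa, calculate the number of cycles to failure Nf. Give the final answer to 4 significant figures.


sigma_a = sigma_f' * (2*Nf)^b
2*Nf = (sigma_a / sigma_f')^(1/b)
2*Nf = (156 / 831)^(1/-0.056)
2*Nf = 9.39276e+12
Nf = 4.696e+12 cycles


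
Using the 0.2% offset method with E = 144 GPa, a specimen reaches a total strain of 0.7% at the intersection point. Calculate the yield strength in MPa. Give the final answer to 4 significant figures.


Offset strain = 0.002
Elastic strain at yield = total_strain - offset = 7e-03 - 0.002 = 5e-03
sigma_y = E * elastic_strain = 144000 * 5e-03
sigma_y = 720 MPa


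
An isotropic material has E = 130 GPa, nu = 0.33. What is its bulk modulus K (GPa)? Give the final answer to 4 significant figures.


K = E / (3*(1-2*nu))
K = 130 / (3*(1-2*0.33))
K = 127.5 GPa


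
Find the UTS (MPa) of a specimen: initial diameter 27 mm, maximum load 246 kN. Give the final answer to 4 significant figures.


A0 = pi*(d/2)^2 = pi*(27/2)^2 = 572.555 mm^2
UTS = F_max / A0 = 246*1000 / 572.555
UTS = 429.7 MPa


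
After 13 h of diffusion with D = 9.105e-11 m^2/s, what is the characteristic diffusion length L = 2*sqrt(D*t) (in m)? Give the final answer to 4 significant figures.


t = 13 hr = 46800 s
Diffusion length = 2*sqrt(D*t)
= 2*sqrt(9.105e-11 * 46800)
= 4.129e-03 m


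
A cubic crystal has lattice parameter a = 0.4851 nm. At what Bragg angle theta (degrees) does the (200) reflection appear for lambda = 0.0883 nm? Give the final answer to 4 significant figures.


d = a / sqrt(h^2+k^2+l^2)
d = 0.4851 / sqrt(4) = 0.24255 nm
lambda = 2*d*sin(theta)  =>  sin(theta) = lambda / (2*d)
sin(theta) = 0.0883 / (2 * 0.24255) = 0.182024
theta = 10.49 deg


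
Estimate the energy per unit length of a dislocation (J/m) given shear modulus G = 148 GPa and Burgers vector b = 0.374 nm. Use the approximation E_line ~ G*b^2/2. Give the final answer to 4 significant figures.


E = G*b^2/2
b = 0.374 nm = 3.74e-10 m
G = 148 GPa = 1.48e+11 Pa
E = 0.5 * 1.48e+11 * (3.74e-10)^2
E = 1.035e-08 J/m


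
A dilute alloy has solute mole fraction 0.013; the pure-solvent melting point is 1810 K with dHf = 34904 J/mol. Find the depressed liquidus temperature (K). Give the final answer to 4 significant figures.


dT = R*Tm^2*x / dHf
dT = 8.314 * 1810^2 * 0.013 / 34904
dT = 10.1446 K
T_new = 1810 - 10.1446 = 1800 K


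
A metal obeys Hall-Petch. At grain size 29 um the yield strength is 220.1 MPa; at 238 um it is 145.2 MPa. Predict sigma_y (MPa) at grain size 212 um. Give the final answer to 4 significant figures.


sigma_y = sigma0 + k / sqrt(d)
1/sqrt(d1) = 1/sqrt(2.9e-05) = 185.695;  1/sqrt(d2) = 64.8204
k = (sigma1 - sigma2) / (1/sqrt(d1) - 1/sqrt(d2)) = (220.1 - 145.2) / (185.695 - 64.8204) = 0.619649 MPa*m^0.5
sigma0 = sigma1 - k/sqrt(d1) = 220.1 - 0.619649*185.695 = 105.034 MPa
sigma_y(d3) = 105.034 + 0.619649 / sqrt(2.12e-04) = 147.6 MPa


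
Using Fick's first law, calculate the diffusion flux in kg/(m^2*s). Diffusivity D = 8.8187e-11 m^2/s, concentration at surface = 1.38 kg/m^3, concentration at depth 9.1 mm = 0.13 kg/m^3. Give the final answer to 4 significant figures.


J = -D * (dC/dx) = D * (C1 - C2) / dx
J = 8.8187e-11 * (1.38 - 0.13) / 9.1e-03
J = 1.211e-08 kg/(m^2*s)


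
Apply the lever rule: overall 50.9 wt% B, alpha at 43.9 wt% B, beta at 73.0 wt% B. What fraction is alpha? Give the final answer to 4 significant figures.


f_alpha = (C_beta - C0) / (C_beta - C_alpha)
f_alpha = (73.0 - 50.9) / (73.0 - 43.9)
f_alpha = 0.7595


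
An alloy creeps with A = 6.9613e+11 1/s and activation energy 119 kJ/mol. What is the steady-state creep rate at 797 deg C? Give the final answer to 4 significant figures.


rate = A * exp(-Q / (R*T))
T = 797 + 273.15 = 1070.15 K
rate = 6.9613e+11 * exp(-119e3 / (8.314 * 1070.15))
rate = 1.081e+06 1/s


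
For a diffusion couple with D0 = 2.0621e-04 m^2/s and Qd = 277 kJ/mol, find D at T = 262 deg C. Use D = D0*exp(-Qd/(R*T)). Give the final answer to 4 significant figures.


D = D0 * exp(-Qd / (R*T))
T = 535.15 K
D = 2.0621e-04 * exp(-277e3 / (8.314 * 535.15))
D = 1.888e-31 m^2/s


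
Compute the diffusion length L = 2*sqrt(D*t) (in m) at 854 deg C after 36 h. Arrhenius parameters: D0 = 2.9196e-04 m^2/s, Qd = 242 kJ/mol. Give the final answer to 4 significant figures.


Step 1: D = D0 * exp(-Qd/(R*T))
T = 1127.15 K
D = 2.9196e-04 * exp(-242e3 / (8.314 * 1127.15)) = 1.77869e-15 m^2/s
Step 2: L = 2*sqrt(D*t)
t = 36 h = 129600 s
L = 2*sqrt(1.77869e-15 * 129600) = 3.037e-05 m


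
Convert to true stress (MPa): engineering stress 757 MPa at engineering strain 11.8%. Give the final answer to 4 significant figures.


sigma_true = sigma_eng * (1 + epsilon_eng)
sigma_true = 757 * (1 + 0.118)
sigma_true = 846.3 MPa


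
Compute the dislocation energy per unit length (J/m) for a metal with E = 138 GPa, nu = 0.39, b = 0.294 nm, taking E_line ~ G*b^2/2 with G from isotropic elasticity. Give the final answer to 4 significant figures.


Step 1: G = E / (2*(1+nu))
G = 138 / (2*(1+0.39)) = 49.6403 GPa = 4.96403e+10 Pa
Step 2: E_line = G*b^2/2
b = 0.294 nm = 2.94e-10 m
E_line = 0.5 * 4.96403e+10 * (2.94e-10)^2 = 2.145e-09 J/m


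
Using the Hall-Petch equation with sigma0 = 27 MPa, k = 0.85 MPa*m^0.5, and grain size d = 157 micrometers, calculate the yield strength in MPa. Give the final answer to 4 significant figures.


sigma_y = sigma0 + k / sqrt(d)
d = 157 um = 1.57e-04 m
sigma_y = 27 + 0.85 / sqrt(1.57e-04)
sigma_y = 94.84 MPa


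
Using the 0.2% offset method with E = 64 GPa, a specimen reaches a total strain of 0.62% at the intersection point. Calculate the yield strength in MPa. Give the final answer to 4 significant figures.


Offset strain = 0.002
Elastic strain at yield = total_strain - offset = 6.2e-03 - 0.002 = 4.2e-03
sigma_y = E * elastic_strain = 64000 * 4.2e-03
sigma_y = 268.8 MPa


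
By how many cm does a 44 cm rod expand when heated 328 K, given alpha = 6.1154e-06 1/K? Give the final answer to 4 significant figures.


dL = L0 * alpha * dT
dL = 44 * 6.1154e-06 * 328
dL = 0.08826 cm


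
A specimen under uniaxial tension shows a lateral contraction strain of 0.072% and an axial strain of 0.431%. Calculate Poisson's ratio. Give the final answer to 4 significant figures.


nu = -epsilon_lat / epsilon_axial
Lateral strain is contraction (negative), so using magnitudes:
nu = 0.072 / 0.431
nu = 0.1671


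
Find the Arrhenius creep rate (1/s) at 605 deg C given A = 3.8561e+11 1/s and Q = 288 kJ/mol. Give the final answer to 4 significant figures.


rate = A * exp(-Q / (R*T))
T = 605 + 273.15 = 878.15 K
rate = 3.8561e+11 * exp(-288e3 / (8.314 * 878.15))
rate = 2.848e-06 1/s


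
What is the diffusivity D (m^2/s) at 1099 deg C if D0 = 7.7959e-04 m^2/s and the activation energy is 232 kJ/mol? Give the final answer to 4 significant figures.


D = D0 * exp(-Qd / (R*T))
T = 1372.15 K
D = 7.7959e-04 * exp(-232e3 / (8.314 * 1372.15))
D = 1.148e-12 m^2/s


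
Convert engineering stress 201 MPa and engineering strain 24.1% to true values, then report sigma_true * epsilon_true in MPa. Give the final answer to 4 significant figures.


sigma_true = sigma_eng * (1 + epsilon_eng)
sigma_true = 201 * (1 + 0.241) = 249.441 MPa
epsilon_true = ln(1 + epsilon_eng)
epsilon_true = ln(1 + 0.241) = 0.215918
sigma_true * epsilon_true = 249.441 * 0.215918 = 53.86 MPa


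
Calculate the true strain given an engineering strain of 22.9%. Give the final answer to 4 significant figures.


epsilon_true = ln(1 + epsilon_eng)
epsilon_true = ln(1 + 0.229)
epsilon_true = 0.2062


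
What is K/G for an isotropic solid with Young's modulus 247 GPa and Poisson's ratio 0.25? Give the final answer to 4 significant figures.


G = E / (2*(1+nu))
G = 247 / (2*(1+0.25)) = 98.8 GPa
K = E / (3*(1-2*nu))
K = 247 / (3*(1-2*0.25)) = 164.667 GPa
K/G = 164.667 / 98.8 = 1.667


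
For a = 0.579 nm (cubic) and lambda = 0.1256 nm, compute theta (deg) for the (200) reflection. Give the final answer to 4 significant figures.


d = a / sqrt(h^2+k^2+l^2)
d = 0.579 / sqrt(4) = 0.2895 nm
lambda = 2*d*sin(theta)  =>  sin(theta) = lambda / (2*d)
sin(theta) = 0.1256 / (2 * 0.2895) = 0.216926
theta = 12.53 deg


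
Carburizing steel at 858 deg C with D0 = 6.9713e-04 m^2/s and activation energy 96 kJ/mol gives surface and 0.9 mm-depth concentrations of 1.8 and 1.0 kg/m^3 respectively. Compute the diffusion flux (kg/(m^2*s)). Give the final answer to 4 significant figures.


Step 1: D = D0 * exp(-Qd/(R*T))
T = 858 + 273.15 = 1131.15 K
D = 6.9713e-04 * exp(-96e3 / (8.314 * 1131.15)) = 2.57059e-08 m^2/s
Step 2: J = D * (C1 - C2) / dx
J = 2.57059e-08 * (1.8 - 1.0) / 9e-04
J = 2.285e-05 kg/(m^2*s)


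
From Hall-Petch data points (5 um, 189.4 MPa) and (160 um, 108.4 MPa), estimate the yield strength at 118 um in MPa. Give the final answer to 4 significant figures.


sigma_y = sigma0 + k / sqrt(d)
1/sqrt(d1) = 1/sqrt(5e-06) = 447.214;  1/sqrt(d2) = 79.0569
k = (sigma1 - sigma2) / (1/sqrt(d1) - 1/sqrt(d2)) = (189.4 - 108.4) / (447.214 - 79.0569) = 0.220015 MPa*m^0.5
sigma0 = sigma1 - k/sqrt(d1) = 189.4 - 0.220015*447.214 = 91.0063 MPa
sigma_y(d3) = 91.0063 + 0.220015 / sqrt(1.18e-04) = 111.3 MPa


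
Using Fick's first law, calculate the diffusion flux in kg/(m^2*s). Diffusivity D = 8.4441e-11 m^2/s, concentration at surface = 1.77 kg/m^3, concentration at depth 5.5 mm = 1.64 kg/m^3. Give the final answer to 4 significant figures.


J = -D * (dC/dx) = D * (C1 - C2) / dx
J = 8.4441e-11 * (1.77 - 1.64) / 5.5e-03
J = 1.996e-09 kg/(m^2*s)


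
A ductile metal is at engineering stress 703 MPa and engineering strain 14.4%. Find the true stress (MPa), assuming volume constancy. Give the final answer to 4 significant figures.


sigma_true = sigma_eng * (1 + epsilon_eng)
sigma_true = 703 * (1 + 0.144)
sigma_true = 804.2 MPa


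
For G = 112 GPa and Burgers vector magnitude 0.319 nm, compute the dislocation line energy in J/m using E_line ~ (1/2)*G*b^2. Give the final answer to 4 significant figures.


E = G*b^2/2
b = 0.319 nm = 3.19e-10 m
G = 112 GPa = 1.12e+11 Pa
E = 0.5 * 1.12e+11 * (3.19e-10)^2
E = 5.699e-09 J/m


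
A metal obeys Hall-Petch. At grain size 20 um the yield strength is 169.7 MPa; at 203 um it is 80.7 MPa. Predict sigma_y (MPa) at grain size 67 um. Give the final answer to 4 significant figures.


sigma_y = sigma0 + k / sqrt(d)
1/sqrt(d1) = 1/sqrt(2e-05) = 223.607;  1/sqrt(d2) = 70.1862
k = (sigma1 - sigma2) / (1/sqrt(d1) - 1/sqrt(d2)) = (169.7 - 80.7) / (223.607 - 70.1862) = 0.580105 MPa*m^0.5
sigma0 = sigma1 - k/sqrt(d1) = 169.7 - 0.580105*223.607 = 39.9846 MPa
sigma_y(d3) = 39.9846 + 0.580105 / sqrt(6.7e-05) = 110.9 MPa


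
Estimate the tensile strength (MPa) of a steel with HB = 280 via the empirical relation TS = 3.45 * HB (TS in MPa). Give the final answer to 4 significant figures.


TS (MPa) = 3.45 * HB
TS = 3.45 * 280
TS = 966 MPa


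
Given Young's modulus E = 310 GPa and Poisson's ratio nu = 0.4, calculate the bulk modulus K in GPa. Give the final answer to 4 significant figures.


K = E / (3*(1-2*nu))
K = 310 / (3*(1-2*0.4))
K = 516.7 GPa


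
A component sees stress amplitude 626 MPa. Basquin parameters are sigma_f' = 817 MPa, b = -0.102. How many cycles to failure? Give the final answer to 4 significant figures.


sigma_a = sigma_f' * (2*Nf)^b
2*Nf = (sigma_a / sigma_f')^(1/b)
2*Nf = (626 / 817)^(1/-0.102)
2*Nf = 13.6082
Nf = 6.804 cycles


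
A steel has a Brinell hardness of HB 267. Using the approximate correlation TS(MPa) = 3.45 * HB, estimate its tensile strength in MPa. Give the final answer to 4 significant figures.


TS (MPa) = 3.45 * HB
TS = 3.45 * 267
TS = 921.2 MPa


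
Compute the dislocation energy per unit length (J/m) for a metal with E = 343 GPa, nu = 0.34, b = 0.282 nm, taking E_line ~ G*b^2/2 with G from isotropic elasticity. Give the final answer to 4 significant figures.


Step 1: G = E / (2*(1+nu))
G = 343 / (2*(1+0.34)) = 127.985 GPa = 1.27985e+11 Pa
Step 2: E_line = G*b^2/2
b = 0.282 nm = 2.82e-10 m
E_line = 0.5 * 1.27985e+11 * (2.82e-10)^2 = 5.089e-09 J/m


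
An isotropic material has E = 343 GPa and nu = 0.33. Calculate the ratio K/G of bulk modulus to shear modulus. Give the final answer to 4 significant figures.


G = E / (2*(1+nu))
G = 343 / (2*(1+0.33)) = 128.947 GPa
K = E / (3*(1-2*nu))
K = 343 / (3*(1-2*0.33)) = 336.275 GPa
K/G = 336.275 / 128.947 = 2.608


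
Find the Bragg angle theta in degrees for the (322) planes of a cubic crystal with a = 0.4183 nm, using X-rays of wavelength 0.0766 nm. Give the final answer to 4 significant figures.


d = a / sqrt(h^2+k^2+l^2)
d = 0.4183 / sqrt(17) = 0.101453 nm
lambda = 2*d*sin(theta)  =>  sin(theta) = lambda / (2*d)
sin(theta) = 0.0766 / (2 * 0.101453) = 0.377516
theta = 22.18 deg


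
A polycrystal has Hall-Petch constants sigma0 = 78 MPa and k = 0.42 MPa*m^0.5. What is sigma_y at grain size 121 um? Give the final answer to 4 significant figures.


sigma_y = sigma0 + k / sqrt(d)
d = 121 um = 1.21e-04 m
sigma_y = 78 + 0.42 / sqrt(1.21e-04)
sigma_y = 116.2 MPa


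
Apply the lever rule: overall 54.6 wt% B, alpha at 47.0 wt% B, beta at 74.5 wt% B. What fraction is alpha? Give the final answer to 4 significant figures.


f_alpha = (C_beta - C0) / (C_beta - C_alpha)
f_alpha = (74.5 - 54.6) / (74.5 - 47.0)
f_alpha = 0.7236


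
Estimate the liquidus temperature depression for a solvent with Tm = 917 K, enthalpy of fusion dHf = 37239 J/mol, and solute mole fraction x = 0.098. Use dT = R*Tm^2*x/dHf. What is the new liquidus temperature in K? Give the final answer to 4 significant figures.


dT = R*Tm^2*x / dHf
dT = 8.314 * 917^2 * 0.098 / 37239
dT = 18.3983 K
T_new = 917 - 18.3983 = 898.6 K


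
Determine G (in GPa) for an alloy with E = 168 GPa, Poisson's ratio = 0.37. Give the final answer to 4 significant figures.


G = E / (2*(1+nu))
G = 168 / (2*(1+0.37))
G = 61.31 GPa


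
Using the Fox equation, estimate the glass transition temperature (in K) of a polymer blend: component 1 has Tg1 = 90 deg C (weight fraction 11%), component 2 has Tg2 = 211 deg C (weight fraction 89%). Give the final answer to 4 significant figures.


1/Tg = w1/Tg1 + w2/Tg2 (in Kelvin)
Tg1 = 363.15 K, Tg2 = 484.15 K
1/Tg = 0.11/363.15 + 0.89/484.15
Tg = 467 K


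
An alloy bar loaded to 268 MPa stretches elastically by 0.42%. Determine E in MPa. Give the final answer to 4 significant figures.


E = sigma / epsilon
epsilon = 0.42% = 4.2e-03
E = 268 / 4.2e-03
E = 63810 MPa


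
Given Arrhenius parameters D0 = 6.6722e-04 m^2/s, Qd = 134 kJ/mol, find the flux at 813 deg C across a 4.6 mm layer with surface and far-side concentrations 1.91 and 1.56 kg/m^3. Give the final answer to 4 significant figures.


Step 1: D = D0 * exp(-Qd/(R*T))
T = 813 + 273.15 = 1086.15 K
D = 6.6722e-04 * exp(-134e3 / (8.314 * 1086.15)) = 2.39755e-10 m^2/s
Step 2: J = D * (C1 - C2) / dx
J = 2.39755e-10 * (1.91 - 1.56) / 4.6e-03
J = 1.824e-08 kg/(m^2*s)
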